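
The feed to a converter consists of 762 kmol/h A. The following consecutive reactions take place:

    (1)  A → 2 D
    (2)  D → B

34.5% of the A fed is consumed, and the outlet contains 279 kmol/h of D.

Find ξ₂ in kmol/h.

ξ₂ = 247 kmol/h

Conversion of A: A consumed = 1ξ₁ = 0.345 × 762 → ξ₁ = 262.9 kmol/h.
D balance: n_D = 0 + 2ξ₁ − 1ξ₂ = 279 → ξ₂ = (2·262.9 − 279)/1 = 246.8 kmol/h.
Outlet amounts (n = n₀ + Σ ν·ξ):
  A: 762 − 1(262.9) = 499.1
  D: 0 + 2(262.9) − 1(246.8) = 279
  B: 0 + 1(246.8) = 246.8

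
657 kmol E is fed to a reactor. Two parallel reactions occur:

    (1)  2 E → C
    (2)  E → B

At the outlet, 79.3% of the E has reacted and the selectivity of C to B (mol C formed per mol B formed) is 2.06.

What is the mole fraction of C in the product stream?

Conversion of E: E consumed = 0.793 × 657 = 521 kmol = 2ξ₁ + 1ξ₂.
Selectivity: 1ξ₁ / (1ξ₂) = 2.06 → ξ₁ = 2.06 ξ₂.
Substitute: (2·2.06 + 1) ξ₂ = 521 → ξ₂ = 101.8 kmol, ξ₁ = 209.6 kmol.
Outlet amounts (n = n₀ + Σ ν·ξ):
  E: 657 − 2(209.6) − 1(101.8) = 136
  C: 0 + 1(209.6) = 209.6
  B: 0 + 1(101.8) = 101.8
Total out = 447.4 kmol; y_C = 209.6 / 447.4 = 0.4686.

0.469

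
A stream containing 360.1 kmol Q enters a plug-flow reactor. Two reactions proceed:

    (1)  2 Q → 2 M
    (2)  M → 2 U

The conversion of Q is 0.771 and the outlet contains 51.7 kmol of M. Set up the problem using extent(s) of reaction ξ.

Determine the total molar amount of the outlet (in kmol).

586 kmol

Conversion of Q: Q consumed = 2ξ₁ = 0.771 × 360.1 → ξ₁ = 138.8 kmol.
M balance: n_M = 0 + 2ξ₁ − 1ξ₂ = 51.7 → ξ₂ = (2·138.8 − 51.7)/1 = 225.9 kmol.
Outlet amounts (n = n₀ + Σ ν·ξ):
  Q: 360.1 − 2(138.8) = 82.46
  M: 0 + 2(138.8) − 1(225.9) = 51.7
  U: 0 + 2(225.9) = 451.9
Total out = 82.46 + 51.7 + 451.9 = 586 kmol.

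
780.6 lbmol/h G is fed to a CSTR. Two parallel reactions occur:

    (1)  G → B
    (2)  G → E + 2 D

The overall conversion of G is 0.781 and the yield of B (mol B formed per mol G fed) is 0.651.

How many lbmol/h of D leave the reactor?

Yield of B: 1ξ₁ / 780.6 = 0.651 → ξ₁ = 508.2 lbmol/h.
Conversion of G: 1ξ₁ + 1ξ₂ = 0.781 × 780.6 = 609.6 → ξ₂ = 101.5 lbmol/h.
Outlet amounts (n = n₀ + Σ ν·ξ):
  G: 780.6 − 1(508.2) − 1(101.5) = 171
  B: 0 + 1(508.2) = 508.2
  E: 0 + 1(101.5) = 101.5
  D: 0 + 2(101.5) = 203

203 lbmol/h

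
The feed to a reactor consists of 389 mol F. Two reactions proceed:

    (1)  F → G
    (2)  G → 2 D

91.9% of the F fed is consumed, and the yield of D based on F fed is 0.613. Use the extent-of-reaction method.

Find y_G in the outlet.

Conversion of F: F consumed = 1ξ₁ = 0.919 × 389 → ξ₁ = 357.5 mol.
Yield of D: 2ξ₂ / 389 = 0.613 → ξ₂ = 119.2 mol.
Outlet amounts (n = n₀ + Σ ν·ξ):
  F: 389 − 1(357.5) = 31.51
  G: 0 + 1(357.5) − 1(119.2) = 238.3
  D: 0 + 2(119.2) = 238.5
Total out = 508.2 mol; y_G = 238.3 / 508.2 = 0.4688.

0.469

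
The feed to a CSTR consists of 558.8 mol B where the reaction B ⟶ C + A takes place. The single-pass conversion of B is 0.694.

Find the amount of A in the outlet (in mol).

388 mol

B reacted = 0.694 × 558.8 = 387.8 mol; ν_B = −1, so ξ = 387.8/1 = 387.8 mol.
Outlet amounts (n = n₀ + ν ξ):
  B: 558.8 − 1(387.8) = 171
  C: 0 + 1(387.8) = 387.8
  A: 0 + 1(387.8) = 387.8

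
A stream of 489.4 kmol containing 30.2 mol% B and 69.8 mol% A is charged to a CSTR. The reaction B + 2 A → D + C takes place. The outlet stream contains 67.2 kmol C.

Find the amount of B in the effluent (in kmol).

80.6 kmol

For C: n = n₀ + 1ξ → 67.2 = 0 + 1ξ, giving ξ = 67.2 kmol.
Outlet amounts (n = n₀ + ν ξ):
  B: 147.8 − 1(67.2) = 80.6
  A: 341.6 − 2(67.2) = 207.2
  D: 0 + 1(67.2) = 67.2
  C: 0 + 1(67.2) = 67.2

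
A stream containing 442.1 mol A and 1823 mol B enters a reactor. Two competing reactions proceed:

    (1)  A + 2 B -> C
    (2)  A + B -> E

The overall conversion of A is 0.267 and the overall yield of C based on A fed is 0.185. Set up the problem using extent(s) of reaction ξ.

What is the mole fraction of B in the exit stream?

Yield of C: 1ξ₁ / 442.1 = 0.185 → ξ₁ = 81.79 mol.
Conversion of A: 1ξ₁ + 1ξ₂ = 0.267 × 442.1 = 118 → ξ₂ = 36.25 mol.
Outlet amounts (n = n₀ + Σ ν·ξ):
  A: 442.1 − 1(81.79) − 1(36.25) = 324.1
  B: 1823 − 2(81.79) − 1(36.25) = 1623
  C: 0 + 1(81.79) = 81.79
  E: 0 + 1(36.25) = 36.25
Total out = 2065 mol; y_B = 1623 / 2065 = 0.7859.

0.786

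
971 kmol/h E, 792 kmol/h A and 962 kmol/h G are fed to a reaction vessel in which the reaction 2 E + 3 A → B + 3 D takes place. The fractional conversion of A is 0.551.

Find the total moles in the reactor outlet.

A reacted = 0.551 × 792 = 436.4 kmol/h; ν_A = −3, so ξ = 436.4/3 = 145.5 kmol/h.
Outlet amounts (n = n₀ + ν ξ):
  E: 971 − 2(145.5) = 680.1
  A: 792 − 3(145.5) = 355.6
  B: 0 + 1(145.5) = 145.5
  D: 0 + 3(145.5) = 436.4
  G: 962 (inert)
Total out = 680.1 + 355.6 + 145.5 + 436.4 + 962 = 2580 kmol/h.

2580 kmol/h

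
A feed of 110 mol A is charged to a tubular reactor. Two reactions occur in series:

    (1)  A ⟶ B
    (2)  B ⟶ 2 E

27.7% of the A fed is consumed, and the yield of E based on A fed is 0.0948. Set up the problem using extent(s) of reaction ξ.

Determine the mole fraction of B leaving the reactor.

0.219

Conversion of A: A consumed = 1ξ₁ = 0.277 × 110 → ξ₁ = 30.47 mol.
Yield of E: 2ξ₂ / 110 = 0.0948 → ξ₂ = 5.214 mol.
Outlet amounts (n = n₀ + Σ ν·ξ):
  A: 110 − 1(30.47) = 79.53
  B: 0 + 1(30.47) − 1(5.214) = 25.26
  E: 0 + 2(5.214) = 10.43
Total out = 115.2 mol; y_B = 25.26 / 115.2 = 0.2192.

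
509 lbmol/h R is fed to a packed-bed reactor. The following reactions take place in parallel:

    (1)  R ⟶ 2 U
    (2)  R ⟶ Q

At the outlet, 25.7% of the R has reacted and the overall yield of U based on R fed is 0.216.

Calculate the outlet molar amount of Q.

Yield of U: 2ξ₁ / 509 = 0.216 → ξ₁ = 54.97 lbmol/h.
Conversion of R: 1ξ₁ + 1ξ₂ = 0.257 × 509 = 130.8 → ξ₂ = 75.84 lbmol/h.
Outlet amounts (n = n₀ + Σ ν·ξ):
  R: 509 − 1(54.97) − 1(75.84) = 378.2
  U: 0 + 2(54.97) = 109.9
  Q: 0 + 1(75.84) = 75.84

75.8 lbmol/h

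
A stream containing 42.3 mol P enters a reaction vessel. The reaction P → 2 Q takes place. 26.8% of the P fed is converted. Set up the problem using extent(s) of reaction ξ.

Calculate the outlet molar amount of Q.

22.7 mol

P reacted = 0.268 × 42.3 = 11.34 mol; ν_P = −1, so ξ = 11.34/1 = 11.34 mol.
Outlet amounts (n = n₀ + ν ξ):
  P: 42.3 − 1(11.34) = 30.96
  Q: 0 + 2(11.34) = 22.67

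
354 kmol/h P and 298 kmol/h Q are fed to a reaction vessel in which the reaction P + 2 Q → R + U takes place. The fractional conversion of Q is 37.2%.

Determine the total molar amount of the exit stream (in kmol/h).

597 kmol/h

Q reacted = 0.372 × 298 = 110.9 kmol/h; ν_Q = −2, so ξ = 110.9/2 = 55.43 kmol/h.
Outlet amounts (n = n₀ + ν ξ):
  P: 354 − 1(55.43) = 298.6
  Q: 298 − 2(55.43) = 187.1
  R: 0 + 1(55.43) = 55.43
  U: 0 + 1(55.43) = 55.43
Total out = 298.6 + 187.1 + 55.43 + 55.43 = 596.6 kmol/h.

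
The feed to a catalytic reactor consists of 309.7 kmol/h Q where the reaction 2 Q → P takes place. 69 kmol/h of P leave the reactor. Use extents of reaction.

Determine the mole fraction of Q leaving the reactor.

For P: n = n₀ + 1ξ → 69 = 0 + 1ξ, giving ξ = 69 kmol/h.
Outlet amounts (n = n₀ + ν ξ):
  Q: 309.7 − 2(69) = 171.7
  P: 0 + 1(69) = 69
Total out = 240.7 kmol/h; y_Q = 171.7 / 240.7 = 0.7133.

0.713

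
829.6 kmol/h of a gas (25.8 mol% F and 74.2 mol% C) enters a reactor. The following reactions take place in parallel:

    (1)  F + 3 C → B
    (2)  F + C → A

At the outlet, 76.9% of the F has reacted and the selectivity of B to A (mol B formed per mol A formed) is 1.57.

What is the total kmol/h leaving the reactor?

464 kmol/h

Conversion of F: F consumed = 0.769 × 214 = 164.6 kmol/h = 1ξ₁ + 1ξ₂.
Selectivity: 1ξ₁ / (1ξ₂) = 1.57 → ξ₁ = 1.57 ξ₂.
Substitute: (1·1.57 + 1) ξ₂ = 164.6 → ξ₂ = 64.04 kmol/h, ξ₁ = 100.5 kmol/h.
Outlet amounts (n = n₀ + Σ ν·ξ):
  F: 214 − 1(100.5) − 1(64.04) = 49.44
  C: 615.6 − 3(100.5) − 1(64.04) = 249.9
  B: 0 + 1(100.5) = 100.5
  A: 0 + 1(64.04) = 64.04
Total out = 49.44 + 249.9 + 100.5 + 64.04 = 463.9 kmol/h.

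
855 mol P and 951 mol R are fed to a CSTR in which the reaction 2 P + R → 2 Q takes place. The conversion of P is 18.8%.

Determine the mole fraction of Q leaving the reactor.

P reacted = 0.188 × 855 = 160.7 mol; ν_P = −2, so ξ = 160.7/2 = 80.37 mol.
Outlet amounts (n = n₀ + ν ξ):
  P: 855 − 2(80.37) = 694.3
  R: 951 − 1(80.37) = 870.6
  Q: 0 + 2(80.37) = 160.7
Total out = 1726 mol; y_Q = 160.7 / 1726 = 0.09315.

0.0931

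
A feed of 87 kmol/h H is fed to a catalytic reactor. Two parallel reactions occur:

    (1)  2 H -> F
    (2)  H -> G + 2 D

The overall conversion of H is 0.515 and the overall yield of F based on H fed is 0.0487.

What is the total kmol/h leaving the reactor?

Yield of F: 1ξ₁ / 87 = 0.0487 → ξ₁ = 4.237 kmol/h.
Conversion of H: 2ξ₁ + 1ξ₂ = 0.515 × 87 = 44.8 → ξ₂ = 36.33 kmol/h.
Outlet amounts (n = n₀ + Σ ν·ξ):
  H: 87 − 2(4.237) − 1(36.33) = 42.2
  F: 0 + 1(4.237) = 4.237
  G: 0 + 1(36.33) = 36.33
  D: 0 + 2(36.33) = 72.66
Total out = 42.2 + 4.237 + 36.33 + 72.66 = 155.4 kmol/h.

155 kmol/h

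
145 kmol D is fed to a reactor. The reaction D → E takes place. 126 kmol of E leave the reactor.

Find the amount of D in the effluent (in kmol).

For E: n = n₀ + 1ξ → 126 = 0 + 1ξ, giving ξ = 126 kmol.
Outlet amounts (n = n₀ + ν ξ):
  D: 145 − 1(126) = 19
  E: 0 + 1(126) = 126

19 kmol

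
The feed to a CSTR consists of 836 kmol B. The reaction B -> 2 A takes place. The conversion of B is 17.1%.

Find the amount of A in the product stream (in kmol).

286 kmol

B reacted = 0.171 × 836 = 143 kmol; ν_B = −1, so ξ = 143/1 = 143 kmol.
Outlet amounts (n = n₀ + ν ξ):
  B: 836 − 1(143) = 693
  A: 0 + 2(143) = 285.9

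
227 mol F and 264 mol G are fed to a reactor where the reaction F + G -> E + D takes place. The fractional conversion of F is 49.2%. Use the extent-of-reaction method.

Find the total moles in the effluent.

491 mol

F reacted = 0.492 × 227 = 111.7 mol; ν_F = −1, so ξ = 111.7/1 = 111.7 mol.
Outlet amounts (n = n₀ + ν ξ):
  F: 227 − 1(111.7) = 115.3
  G: 264 − 1(111.7) = 152.3
  E: 0 + 1(111.7) = 111.7
  D: 0 + 1(111.7) = 111.7
Total out = 115.3 + 152.3 + 111.7 + 111.7 = 491 mol.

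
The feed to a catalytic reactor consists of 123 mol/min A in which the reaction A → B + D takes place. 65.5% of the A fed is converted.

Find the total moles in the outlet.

A reacted = 0.655 × 123 = 80.56 mol/min; ν_A = −1, so ξ = 80.56/1 = 80.56 mol/min.
Outlet amounts (n = n₀ + ν ξ):
  A: 123 − 1(80.56) = 42.44
  B: 0 + 1(80.56) = 80.56
  D: 0 + 1(80.56) = 80.56
Total out = 42.44 + 80.56 + 80.56 = 203.6 mol/min.

204 mol/min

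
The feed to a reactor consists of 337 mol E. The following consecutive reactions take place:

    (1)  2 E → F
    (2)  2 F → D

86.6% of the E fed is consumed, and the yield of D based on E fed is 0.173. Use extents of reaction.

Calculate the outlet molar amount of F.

Conversion of E: E consumed = 2ξ₁ = 0.866 × 337 → ξ₁ = 145.9 mol.
Yield of D: 1ξ₂ / 337 = 0.173 → ξ₂ = 58.3 mol.
Outlet amounts (n = n₀ + Σ ν·ξ):
  E: 337 − 2(145.9) = 45.16
  F: 0 + 1(145.9) − 2(58.3) = 29.32
  D: 0 + 1(58.3) = 58.3

29.3 mol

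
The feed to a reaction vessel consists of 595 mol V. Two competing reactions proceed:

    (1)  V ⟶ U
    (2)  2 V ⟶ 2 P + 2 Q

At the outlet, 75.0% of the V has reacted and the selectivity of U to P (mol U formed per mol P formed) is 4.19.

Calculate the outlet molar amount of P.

86 mol

Conversion of V: V consumed = 0.75 × 595 = 446.2 mol = 1ξ₁ + 2ξ₂.
Selectivity: 1ξ₁ / (2ξ₂) = 4.19 → ξ₁ = 8.38 ξ₂.
Substitute: (1·8.38 + 2) ξ₂ = 446.2 → ξ₂ = 42.99 mol, ξ₁ = 360.3 mol.
Outlet amounts (n = n₀ + Σ ν·ξ):
  V: 595 − 1(360.3) − 2(42.99) = 148.8
  U: 0 + 1(360.3) = 360.3
  P: 0 + 2(42.99) = 85.98
  Q: 0 + 2(42.99) = 85.98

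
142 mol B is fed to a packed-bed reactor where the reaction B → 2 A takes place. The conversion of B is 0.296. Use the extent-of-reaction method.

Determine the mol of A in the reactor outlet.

B reacted = 0.296 × 142 = 42.03 mol; ν_B = −1, so ξ = 42.03/1 = 42.03 mol.
Outlet amounts (n = n₀ + ν ξ):
  B: 142 − 1(42.03) = 99.97
  A: 0 + 2(42.03) = 84.06

84.1 mol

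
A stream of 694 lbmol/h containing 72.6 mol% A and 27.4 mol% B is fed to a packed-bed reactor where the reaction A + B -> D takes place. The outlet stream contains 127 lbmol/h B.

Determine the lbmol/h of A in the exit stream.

For B: n = n₀ − 1ξ → 127 = 190.2 − 1ξ, giving ξ = 63.16 lbmol/h.
Outlet amounts (n = n₀ + ν ξ):
  A: 503.8 − 1(63.16) = 440.7
  B: 190.2 − 1(63.16) = 127
  D: 0 + 1(63.16) = 63.16

441 lbmol/h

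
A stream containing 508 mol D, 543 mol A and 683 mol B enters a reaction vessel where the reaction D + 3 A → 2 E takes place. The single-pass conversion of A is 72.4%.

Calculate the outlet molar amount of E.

262 mol

A reacted = 0.724 × 543 = 393.1 mol; ν_A = −3, so ξ = 393.1/3 = 131 mol.
Outlet amounts (n = n₀ + ν ξ):
  D: 508 − 1(131) = 377
  A: 543 − 3(131) = 149.9
  E: 0 + 2(131) = 262.1
  B: 683 (inert)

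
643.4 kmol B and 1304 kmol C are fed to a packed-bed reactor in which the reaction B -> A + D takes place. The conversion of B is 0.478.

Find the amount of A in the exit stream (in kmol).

B reacted = 0.478 × 643.4 = 307.5 kmol; ν_B = −1, so ξ = 307.5/1 = 307.5 kmol.
Outlet amounts (n = n₀ + ν ξ):
  B: 643.4 − 1(307.5) = 335.9
  A: 0 + 1(307.5) = 307.5
  D: 0 + 1(307.5) = 307.5
  C: 1304 (inert)

308 kmol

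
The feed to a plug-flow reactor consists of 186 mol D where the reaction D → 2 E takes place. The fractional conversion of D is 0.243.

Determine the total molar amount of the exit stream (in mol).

D reacted = 0.243 × 186 = 45.2 mol; ν_D = −1, so ξ = 45.2/1 = 45.2 mol.
Outlet amounts (n = n₀ + ν ξ):
  D: 186 − 1(45.2) = 140.8
  E: 0 + 2(45.2) = 90.4
Total out = 140.8 + 90.4 = 231.2 mol.

231 mol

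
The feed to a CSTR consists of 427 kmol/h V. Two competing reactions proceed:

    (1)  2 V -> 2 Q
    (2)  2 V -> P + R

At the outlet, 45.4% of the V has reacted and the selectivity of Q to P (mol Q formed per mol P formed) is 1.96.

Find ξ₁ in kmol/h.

ξ₁ = 48 kmol/h

Conversion of V: V consumed = 0.454 × 427 = 193.9 kmol/h = 2ξ₁ + 2ξ₂.
Selectivity: 2ξ₁ / (1ξ₂) = 1.96 → ξ₁ = 0.98 ξ₂.
Substitute: (2·0.98 + 2) ξ₂ = 193.9 → ξ₂ = 48.95 kmol/h, ξ₁ = 47.97 kmol/h.
Outlet amounts (n = n₀ + Σ ν·ξ):
  V: 427 − 2(47.97) − 2(48.95) = 233.1
  Q: 0 + 2(47.97) = 95.95
  P: 0 + 1(48.95) = 48.95
  R: 0 + 1(48.95) = 48.95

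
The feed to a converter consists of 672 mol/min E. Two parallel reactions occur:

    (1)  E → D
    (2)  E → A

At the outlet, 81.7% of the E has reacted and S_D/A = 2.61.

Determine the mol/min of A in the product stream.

152 mol/min

Conversion of E: E consumed = 0.817 × 672 = 549 mol/min = 1ξ₁ + 1ξ₂.
Selectivity: 1ξ₁ / (1ξ₂) = 2.61 → ξ₁ = 2.61 ξ₂.
Substitute: (1·2.61 + 1) ξ₂ = 549 → ξ₂ = 152.1 mol/min, ξ₁ = 396.9 mol/min.
Outlet amounts (n = n₀ + Σ ν·ξ):
  E: 672 − 1(396.9) − 1(152.1) = 123
  D: 0 + 1(396.9) = 396.9
  A: 0 + 1(152.1) = 152.1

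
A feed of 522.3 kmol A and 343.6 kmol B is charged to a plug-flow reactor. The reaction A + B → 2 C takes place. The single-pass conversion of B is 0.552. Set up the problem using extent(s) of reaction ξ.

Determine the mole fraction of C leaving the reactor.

0.438

B reacted = 0.552 × 343.6 = 189.7 kmol; ν_B = −1, so ξ = 189.7/1 = 189.7 kmol.
Outlet amounts (n = n₀ + ν ξ):
  A: 522.3 − 1(189.7) = 332.6
  B: 343.6 − 1(189.7) = 153.9
  C: 0 + 2(189.7) = 379.3
Total out = 865.9 kmol; y_C = 379.3 / 865.9 = 0.4381.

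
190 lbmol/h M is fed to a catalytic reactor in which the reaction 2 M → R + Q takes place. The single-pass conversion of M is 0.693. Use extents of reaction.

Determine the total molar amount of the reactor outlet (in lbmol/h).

190 lbmol/h

M reacted = 0.693 × 190 = 131.7 lbmol/h; ν_M = −2, so ξ = 131.7/2 = 65.83 lbmol/h.
Outlet amounts (n = n₀ + ν ξ):
  M: 190 − 2(65.83) = 58.33
  R: 0 + 1(65.83) = 65.83
  Q: 0 + 1(65.83) = 65.83
Total out = 58.33 + 65.83 + 65.83 = 190 lbmol/h.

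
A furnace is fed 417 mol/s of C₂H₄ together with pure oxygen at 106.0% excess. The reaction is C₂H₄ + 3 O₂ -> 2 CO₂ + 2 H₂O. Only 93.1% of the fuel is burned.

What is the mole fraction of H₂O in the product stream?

Stoichiometric O₂ = 3 × 417 = 1251 mol/s; O₂ fed = 1251 × 2.060 = 2577 mol/s.
Fuel reacted = 0.931 × 417 → ξ = 388.2 mol/s.
Outlet (n = n₀ + ν ξ):
  C₂H₄: 417 − 1(388.2) = 28.77
  O₂: 2577 − 3(388.2) = 1412
  CO₂: 0 + 2(388.2) = 776.5
  H₂O: 0 + 2(388.2) = 776.5
Total out = 2994 mol/s; y_H₂O = 776.5 / 2994 = 0.2593.

0.259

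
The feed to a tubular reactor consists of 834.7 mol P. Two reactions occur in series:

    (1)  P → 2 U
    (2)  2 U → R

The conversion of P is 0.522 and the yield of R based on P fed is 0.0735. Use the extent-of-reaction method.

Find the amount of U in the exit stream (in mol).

749 mol

Conversion of P: P consumed = 1ξ₁ = 0.522 × 834.7 → ξ₁ = 435.7 mol.
Yield of R: 1ξ₂ / 834.7 = 0.0735 → ξ₂ = 61.35 mol.
Outlet amounts (n = n₀ + Σ ν·ξ):
  P: 834.7 − 1(435.7) = 399
  U: 0 + 2(435.7) − 2(61.35) = 748.7
  R: 0 + 1(61.35) = 61.35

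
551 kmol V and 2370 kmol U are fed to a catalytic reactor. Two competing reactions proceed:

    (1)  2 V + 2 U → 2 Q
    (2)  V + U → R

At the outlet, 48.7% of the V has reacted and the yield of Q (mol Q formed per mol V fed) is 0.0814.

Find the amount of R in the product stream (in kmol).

223 kmol

Yield of Q: 2ξ₁ / 551 = 0.0814 → ξ₁ = 22.43 kmol.
Conversion of V: 2ξ₁ + 1ξ₂ = 0.487 × 551 = 268.3 → ξ₂ = 223.5 kmol.
Outlet amounts (n = n₀ + Σ ν·ξ):
  V: 551 − 2(22.43) − 1(223.5) = 282.7
  U: 2370 − 2(22.43) − 1(223.5) = 2102
  Q: 0 + 2(22.43) = 44.85
  R: 0 + 1(223.5) = 223.5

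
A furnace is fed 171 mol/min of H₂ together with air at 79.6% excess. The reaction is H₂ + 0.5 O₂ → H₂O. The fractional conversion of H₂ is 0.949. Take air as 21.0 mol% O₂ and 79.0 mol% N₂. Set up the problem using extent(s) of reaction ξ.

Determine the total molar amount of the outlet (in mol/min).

821 mol/min

Stoichiometric O₂ = 0.5 × 171 = 85.5 mol/min; O₂ fed = 85.5 × 1.796 = 153.6 mol/min.
N₂ fed = 153.6 × 79/21 = 577.7 mol/min.
Fuel reacted = 0.949 × 171 → ξ = 162.3 mol/min.
Outlet (n = n₀ + ν ξ):
  H₂: 171 − 1(162.3) = 8.721
  O₂: 153.6 − 0.5(162.3) = 72.42
  N₂: 577.7 (inert)
  H₂O: 0 + 1(162.3) = 162.3
Total out = 8.721 + 72.42 + 577.7 + 162.3 = 821.1 mol/min.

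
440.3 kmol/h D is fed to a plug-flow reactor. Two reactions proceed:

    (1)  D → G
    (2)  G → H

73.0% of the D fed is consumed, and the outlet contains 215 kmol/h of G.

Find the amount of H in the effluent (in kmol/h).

106 kmol/h

Conversion of D: D consumed = 1ξ₁ = 0.73 × 440.3 → ξ₁ = 321.4 kmol/h.
G balance: n_G = 0 + 1ξ₁ − 1ξ₂ = 215 → ξ₂ = (1·321.4 − 215)/1 = 106.4 kmol/h.
Outlet amounts (n = n₀ + Σ ν·ξ):
  D: 440.3 − 1(321.4) = 118.9
  G: 0 + 1(321.4) − 1(106.4) = 215
  H: 0 + 1(106.4) = 106.4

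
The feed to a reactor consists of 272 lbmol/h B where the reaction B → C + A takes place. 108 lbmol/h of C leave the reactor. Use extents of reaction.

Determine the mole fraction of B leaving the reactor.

0.432

For C: n = n₀ + 1ξ → 108 = 0 + 1ξ, giving ξ = 108 lbmol/h.
Outlet amounts (n = n₀ + ν ξ):
  B: 272 − 1(108) = 164
  C: 0 + 1(108) = 108
  A: 0 + 1(108) = 108
Total out = 380 lbmol/h; y_B = 164 / 380 = 0.4316.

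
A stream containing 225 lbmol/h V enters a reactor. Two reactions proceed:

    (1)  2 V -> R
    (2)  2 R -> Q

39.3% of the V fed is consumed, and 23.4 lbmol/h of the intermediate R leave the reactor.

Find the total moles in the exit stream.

Conversion of V: V consumed = 2ξ₁ = 0.393 × 225 → ξ₁ = 44.21 lbmol/h.
R balance: n_R = 0 + 1ξ₁ − 2ξ₂ = 23.4 → ξ₂ = (1·44.21 − 23.4)/2 = 10.41 lbmol/h.
Outlet amounts (n = n₀ + Σ ν·ξ):
  V: 225 − 2(44.21) = 136.6
  R: 0 + 1(44.21) − 2(10.41) = 23.4
  Q: 0 + 1(10.41) = 10.41
Total out = 136.6 + 23.4 + 10.41 = 170.4 lbmol/h.

170 lbmol/h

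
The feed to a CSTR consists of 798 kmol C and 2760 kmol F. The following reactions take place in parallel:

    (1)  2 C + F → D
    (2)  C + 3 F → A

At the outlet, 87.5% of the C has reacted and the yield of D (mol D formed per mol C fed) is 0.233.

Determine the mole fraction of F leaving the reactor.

Yield of D: 1ξ₁ / 798 = 0.233 → ξ₁ = 185.9 kmol.
Conversion of C: 2ξ₁ + 1ξ₂ = 0.875 × 798 = 698.2 → ξ₂ = 326.4 kmol.
Outlet amounts (n = n₀ + Σ ν·ξ):
  C: 798 − 2(185.9) − 1(326.4) = 99.75
  F: 2760 − 1(185.9) − 3(326.4) = 1595
  D: 0 + 1(185.9) = 185.9
  A: 0 + 1(326.4) = 326.4
Total out = 2207 kmol; y_F = 1595 / 2207 = 0.7227.

0.723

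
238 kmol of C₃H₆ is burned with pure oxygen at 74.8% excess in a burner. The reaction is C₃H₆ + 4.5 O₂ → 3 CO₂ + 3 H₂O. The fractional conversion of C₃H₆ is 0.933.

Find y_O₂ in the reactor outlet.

0.393

Stoichiometric O₂ = 4.5 × 238 = 1071 kmol; O₂ fed = 1071 × 1.748 = 1872 kmol.
Fuel reacted = 0.933 × 238 → ξ = 222.1 kmol.
Outlet (n = n₀ + ν ξ):
  C₃H₆: 238 − 1(222.1) = 15.95
  O₂: 1872 − 4.5(222.1) = 872.9
  CO₂: 0 + 3(222.1) = 666.2
  H₂O: 0 + 3(222.1) = 666.2
Total out = 2221 kmol; y_O₂ = 872.9 / 2221 = 0.393.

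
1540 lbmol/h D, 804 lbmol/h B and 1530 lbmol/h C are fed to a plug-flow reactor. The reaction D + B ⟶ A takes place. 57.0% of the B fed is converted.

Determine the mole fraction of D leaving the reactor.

0.317

B reacted = 0.57 × 804 = 458.3 lbmol/h; ν_B = −1, so ξ = 458.3/1 = 458.3 lbmol/h.
Outlet amounts (n = n₀ + ν ξ):
  D: 1540 − 1(458.3) = 1082
  B: 804 − 1(458.3) = 345.7
  A: 0 + 1(458.3) = 458.3
  C: 1530 (inert)
Total out = 3416 lbmol/h; y_D = 1082 / 3416 = 0.3167.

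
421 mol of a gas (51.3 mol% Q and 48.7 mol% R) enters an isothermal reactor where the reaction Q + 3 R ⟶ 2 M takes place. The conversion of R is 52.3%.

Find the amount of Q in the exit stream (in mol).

180 mol

R reacted = 0.523 × 205 = 107.2 mol; ν_R = −3, so ξ = 107.2/3 = 35.74 mol.
Outlet amounts (n = n₀ + ν ξ):
  Q: 216 − 1(35.74) = 180.2
  R: 205 − 3(35.74) = 97.8
  M: 0 + 2(35.74) = 71.49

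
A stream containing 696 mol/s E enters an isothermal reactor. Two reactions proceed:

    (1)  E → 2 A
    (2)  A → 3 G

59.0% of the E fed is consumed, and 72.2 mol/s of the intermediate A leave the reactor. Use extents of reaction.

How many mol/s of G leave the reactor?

2250 mol/s

Conversion of E: E consumed = 1ξ₁ = 0.59 × 696 → ξ₁ = 410.6 mol/s.
A balance: n_A = 0 + 2ξ₁ − 1ξ₂ = 72.2 → ξ₂ = (2·410.6 − 72.2)/1 = 749.1 mol/s.
Outlet amounts (n = n₀ + Σ ν·ξ):
  E: 696 − 1(410.6) = 285.4
  A: 0 + 2(410.6) − 1(749.1) = 72.2
  G: 0 + 3(749.1) = 2247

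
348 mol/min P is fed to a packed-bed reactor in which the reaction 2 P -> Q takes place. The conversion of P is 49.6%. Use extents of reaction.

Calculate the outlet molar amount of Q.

P reacted = 0.496 × 348 = 172.6 mol/min; ν_P = −2, so ξ = 172.6/2 = 86.3 mol/min.
Outlet amounts (n = n₀ + ν ξ):
  P: 348 − 2(86.3) = 175.4
  Q: 0 + 1(86.3) = 86.3

86.3 mol/min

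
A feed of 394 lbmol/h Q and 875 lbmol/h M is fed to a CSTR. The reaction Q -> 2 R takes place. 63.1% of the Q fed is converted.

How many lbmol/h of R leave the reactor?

Q reacted = 0.631 × 394 = 248.6 lbmol/h; ν_Q = −1, so ξ = 248.6/1 = 248.6 lbmol/h.
Outlet amounts (n = n₀ + ν ξ):
  Q: 394 − 1(248.6) = 145.4
  R: 0 + 2(248.6) = 497.2
  M: 875 (inert)

497 lbmol/h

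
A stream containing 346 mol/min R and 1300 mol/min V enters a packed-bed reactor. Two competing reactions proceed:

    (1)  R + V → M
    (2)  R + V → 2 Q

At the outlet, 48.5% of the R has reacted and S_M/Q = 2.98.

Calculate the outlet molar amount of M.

Conversion of R: R consumed = 0.485 × 346 = 167.8 mol/min = 1ξ₁ + 1ξ₂.
Selectivity: 1ξ₁ / (2ξ₂) = 2.98 → ξ₁ = 5.96 ξ₂.
Substitute: (1·5.96 + 1) ξ₂ = 167.8 → ξ₂ = 24.11 mol/min, ξ₁ = 143.7 mol/min.
Outlet amounts (n = n₀ + Σ ν·ξ):
  R: 346 − 1(143.7) − 1(24.11) = 178.2
  V: 1300 − 1(143.7) − 1(24.11) = 1132
  M: 0 + 1(143.7) = 143.7
  Q: 0 + 2(24.11) = 48.22

144 mol/min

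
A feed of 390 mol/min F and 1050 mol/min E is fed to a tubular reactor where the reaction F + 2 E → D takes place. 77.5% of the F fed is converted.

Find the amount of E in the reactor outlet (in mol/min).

446 mol/min

F reacted = 0.775 × 390 = 302.2 mol/min; ν_F = −1, so ξ = 302.2/1 = 302.2 mol/min.
Outlet amounts (n = n₀ + ν ξ):
  F: 390 − 1(302.2) = 87.75
  E: 1050 − 2(302.2) = 445.5
  D: 0 + 1(302.2) = 302.2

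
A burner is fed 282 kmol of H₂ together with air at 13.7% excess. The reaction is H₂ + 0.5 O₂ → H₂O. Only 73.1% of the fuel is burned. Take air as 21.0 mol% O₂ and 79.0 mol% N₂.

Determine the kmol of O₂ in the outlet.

Stoichiometric O₂ = 0.5 × 282 = 141 kmol; O₂ fed = 141 × 1.137 = 160.3 kmol.
N₂ fed = 160.3 × 79/21 = 603.1 kmol.
Fuel reacted = 0.731 × 282 → ξ = 206.1 kmol.
Outlet (n = n₀ + ν ξ):
  H₂: 282 − 1(206.1) = 75.86
  O₂: 160.3 − 0.5(206.1) = 57.25
  N₂: 603.1 (inert)
  H₂O: 0 + 1(206.1) = 206.1

57.2 kmol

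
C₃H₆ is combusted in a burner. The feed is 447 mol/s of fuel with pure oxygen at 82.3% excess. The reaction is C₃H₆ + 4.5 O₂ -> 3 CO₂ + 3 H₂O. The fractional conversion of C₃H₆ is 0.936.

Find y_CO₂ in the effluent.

Stoichiometric O₂ = 4.5 × 447 = 2012 mol/s; O₂ fed = 2012 × 1.823 = 3667 mol/s.
Fuel reacted = 0.936 × 447 → ξ = 418.4 mol/s.
Outlet (n = n₀ + ν ξ):
  C₃H₆: 447 − 1(418.4) = 28.61
  O₂: 3667 − 4.5(418.4) = 1784
  CO₂: 0 + 3(418.4) = 1255
  H₂O: 0 + 3(418.4) = 1255
Total out = 4323 mol/s; y_CO₂ = 1255 / 4323 = 0.2903.

0.29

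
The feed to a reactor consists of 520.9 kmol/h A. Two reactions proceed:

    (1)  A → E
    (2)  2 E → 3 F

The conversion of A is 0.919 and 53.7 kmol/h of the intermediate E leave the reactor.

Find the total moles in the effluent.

733 kmol/h

Conversion of A: A consumed = 1ξ₁ = 0.919 × 520.9 → ξ₁ = 478.7 kmol/h.
E balance: n_E = 0 + 1ξ₁ − 2ξ₂ = 53.7 → ξ₂ = (1·478.7 − 53.7)/2 = 212.5 kmol/h.
Outlet amounts (n = n₀ + Σ ν·ξ):
  A: 520.9 − 1(478.7) = 42.19
  E: 0 + 1(478.7) − 2(212.5) = 53.7
  F: 0 + 3(212.5) = 637.5
Total out = 42.19 + 53.7 + 637.5 = 733.4 kmol/h.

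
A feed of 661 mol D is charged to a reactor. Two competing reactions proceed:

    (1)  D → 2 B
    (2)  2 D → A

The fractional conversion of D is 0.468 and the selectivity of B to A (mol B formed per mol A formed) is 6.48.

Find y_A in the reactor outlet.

0.0744

Conversion of D: D consumed = 0.468 × 661 = 309.3 mol = 1ξ₁ + 2ξ₂.
Selectivity: 2ξ₁ / (1ξ₂) = 6.48 → ξ₁ = 3.24 ξ₂.
Substitute: (1·3.24 + 2) ξ₂ = 309.3 → ξ₂ = 59.04 mol, ξ₁ = 191.3 mol.
Outlet amounts (n = n₀ + Σ ν·ξ):
  D: 661 − 1(191.3) − 2(59.04) = 351.7
  B: 0 + 2(191.3) = 382.6
  A: 0 + 1(59.04) = 59.04
Total out = 793.2 mol; y_A = 59.04 / 793.2 = 0.07442.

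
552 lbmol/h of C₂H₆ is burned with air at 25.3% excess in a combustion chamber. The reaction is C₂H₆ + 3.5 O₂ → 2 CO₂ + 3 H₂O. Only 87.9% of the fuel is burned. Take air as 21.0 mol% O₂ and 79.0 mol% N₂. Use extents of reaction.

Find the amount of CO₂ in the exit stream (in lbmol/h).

Stoichiometric O₂ = 3.5 × 552 = 1932 lbmol/h; O₂ fed = 1932 × 1.253 = 2421 lbmol/h.
N₂ fed = 2421 × 79/21 = 9107 lbmol/h.
Fuel reacted = 0.879 × 552 → ξ = 485.2 lbmol/h.
Outlet (n = n₀ + ν ξ):
  C₂H₆: 552 − 1(485.2) = 66.79
  O₂: 2421 − 3.5(485.2) = 722.6
  N₂: 9107 (inert)
  CO₂: 0 + 2(485.2) = 970.4
  H₂O: 0 + 3(485.2) = 1456

970 lbmol/h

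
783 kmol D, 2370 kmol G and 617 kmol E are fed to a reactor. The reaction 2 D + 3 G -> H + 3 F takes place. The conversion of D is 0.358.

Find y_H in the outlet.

0.0386

D reacted = 0.358 × 783 = 280.3 kmol; ν_D = −2, so ξ = 280.3/2 = 140.2 kmol.
Outlet amounts (n = n₀ + ν ξ):
  D: 783 − 2(140.2) = 502.7
  G: 2370 − 3(140.2) = 1950
  H: 0 + 1(140.2) = 140.2
  F: 0 + 3(140.2) = 420.5
  E: 617 (inert)
Total out = 3630 kmol; y_H = 140.2 / 3630 = 0.03861.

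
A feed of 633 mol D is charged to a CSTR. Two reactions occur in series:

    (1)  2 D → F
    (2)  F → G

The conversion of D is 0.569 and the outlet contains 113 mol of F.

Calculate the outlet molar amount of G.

Conversion of D: D consumed = 2ξ₁ = 0.569 × 633 → ξ₁ = 180.1 mol.
F balance: n_F = 0 + 1ξ₁ − 1ξ₂ = 113 → ξ₂ = (1·180.1 − 113)/1 = 67.09 mol.
Outlet amounts (n = n₀ + Σ ν·ξ):
  D: 633 − 2(180.1) = 272.8
  F: 0 + 1(180.1) − 1(67.09) = 113
  G: 0 + 1(67.09) = 67.09

67.1 mol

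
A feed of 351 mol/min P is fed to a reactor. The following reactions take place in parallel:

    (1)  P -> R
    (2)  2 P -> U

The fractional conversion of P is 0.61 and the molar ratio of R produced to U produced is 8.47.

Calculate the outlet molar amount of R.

Conversion of P: P consumed = 0.61 × 351 = 214.1 mol/min = 1ξ₁ + 2ξ₂.
Selectivity: 1ξ₁ / (1ξ₂) = 8.47 → ξ₁ = 8.47 ξ₂.
Substitute: (1·8.47 + 2) ξ₂ = 214.1 → ξ₂ = 20.45 mol/min, ξ₁ = 173.2 mol/min.
Outlet amounts (n = n₀ + Σ ν·ξ):
  P: 351 − 1(173.2) − 2(20.45) = 136.9
  R: 0 + 1(173.2) = 173.2
  U: 0 + 1(20.45) = 20.45

173 mol/min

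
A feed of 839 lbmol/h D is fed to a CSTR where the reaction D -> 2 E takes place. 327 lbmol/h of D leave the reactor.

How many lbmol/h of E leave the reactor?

For D: n = n₀ − 1ξ → 327 = 839 − 1ξ, giving ξ = 512 lbmol/h.
Outlet amounts (n = n₀ + ν ξ):
  D: 839 − 1(512) = 327
  E: 0 + 2(512) = 1024

1020 lbmol/h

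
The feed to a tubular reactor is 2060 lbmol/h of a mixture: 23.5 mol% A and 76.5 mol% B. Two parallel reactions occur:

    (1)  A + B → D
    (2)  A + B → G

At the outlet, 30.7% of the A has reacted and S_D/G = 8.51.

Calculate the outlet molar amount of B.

1430 lbmol/h

Conversion of A: A consumed = 0.307 × 484.1 = 148.6 lbmol/h = 1ξ₁ + 1ξ₂.
Selectivity: 1ξ₁ / (1ξ₂) = 8.51 → ξ₁ = 8.51 ξ₂.
Substitute: (1·8.51 + 1) ξ₂ = 148.6 → ξ₂ = 15.63 lbmol/h, ξ₁ = 133 lbmol/h.
Outlet amounts (n = n₀ + Σ ν·ξ):
  A: 484.1 − 1(133) − 1(15.63) = 335.5
  B: 1576 − 1(133) − 1(15.63) = 1427
  D: 0 + 1(133) = 133
  G: 0 + 1(15.63) = 15.63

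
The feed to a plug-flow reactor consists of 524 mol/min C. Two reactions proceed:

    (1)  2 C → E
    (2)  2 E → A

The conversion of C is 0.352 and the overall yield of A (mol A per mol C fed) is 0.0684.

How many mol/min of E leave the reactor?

20.5 mol/min

Conversion of C: C consumed = 2ξ₁ = 0.352 × 524 → ξ₁ = 92.22 mol/min.
Yield of A: 1ξ₂ / 524 = 0.0684 → ξ₂ = 35.84 mol/min.
Outlet amounts (n = n₀ + Σ ν·ξ):
  C: 524 − 2(92.22) = 339.6
  E: 0 + 1(92.22) − 2(35.84) = 20.54
  A: 0 + 1(35.84) = 35.84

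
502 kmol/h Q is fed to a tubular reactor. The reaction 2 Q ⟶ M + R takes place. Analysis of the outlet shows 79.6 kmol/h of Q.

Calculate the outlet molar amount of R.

For Q: n = n₀ − 2ξ → 79.6 = 502 − 2ξ, giving ξ = 211.2 kmol/h.
Outlet amounts (n = n₀ + ν ξ):
  Q: 502 − 2(211.2) = 79.6
  M: 0 + 1(211.2) = 211.2
  R: 0 + 1(211.2) = 211.2

211 kmol/h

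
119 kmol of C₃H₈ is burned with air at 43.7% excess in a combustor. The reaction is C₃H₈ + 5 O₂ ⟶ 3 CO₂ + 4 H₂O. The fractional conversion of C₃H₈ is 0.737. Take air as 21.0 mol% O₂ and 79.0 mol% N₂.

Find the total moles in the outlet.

4280 kmol

Stoichiometric O₂ = 5 × 119 = 595 kmol; O₂ fed = 595 × 1.437 = 855 kmol.
N₂ fed = 855 × 79/21 = 3216 kmol.
Fuel reacted = 0.737 × 119 → ξ = 87.7 kmol.
Outlet (n = n₀ + ν ξ):
  C₃H₈: 119 − 1(87.7) = 31.3
  O₂: 855 − 5(87.7) = 416.5
  N₂: 3216 (inert)
  CO₂: 0 + 3(87.7) = 263.1
  H₂O: 0 + 4(87.7) = 350.8
Total out = 31.3 + 416.5 + 3216 + 263.1 + 350.8 = 4278 kmol.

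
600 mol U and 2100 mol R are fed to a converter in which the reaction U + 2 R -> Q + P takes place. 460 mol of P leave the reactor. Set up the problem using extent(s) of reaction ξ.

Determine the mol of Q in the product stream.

For P: n = n₀ + 1ξ → 460 = 0 + 1ξ, giving ξ = 460 mol.
Outlet amounts (n = n₀ + ν ξ):
  U: 600 − 1(460) = 140
  R: 2100 − 2(460) = 1180
  Q: 0 + 1(460) = 460
  P: 0 + 1(460) = 460

460 mol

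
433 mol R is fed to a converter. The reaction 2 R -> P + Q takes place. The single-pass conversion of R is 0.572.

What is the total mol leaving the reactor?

433 mol

R reacted = 0.572 × 433 = 247.7 mol; ν_R = −2, so ξ = 247.7/2 = 123.8 mol.
Outlet amounts (n = n₀ + ν ξ):
  R: 433 − 2(123.8) = 185.3
  P: 0 + 1(123.8) = 123.8
  Q: 0 + 1(123.8) = 123.8
Total out = 185.3 + 123.8 + 123.8 = 433 mol.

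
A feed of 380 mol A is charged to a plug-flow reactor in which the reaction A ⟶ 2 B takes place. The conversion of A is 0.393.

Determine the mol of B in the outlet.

299 mol

A reacted = 0.393 × 380 = 149.3 mol; ν_A = −1, so ξ = 149.3/1 = 149.3 mol.
Outlet amounts (n = n₀ + ν ξ):
  A: 380 − 1(149.3) = 230.7
  B: 0 + 2(149.3) = 298.7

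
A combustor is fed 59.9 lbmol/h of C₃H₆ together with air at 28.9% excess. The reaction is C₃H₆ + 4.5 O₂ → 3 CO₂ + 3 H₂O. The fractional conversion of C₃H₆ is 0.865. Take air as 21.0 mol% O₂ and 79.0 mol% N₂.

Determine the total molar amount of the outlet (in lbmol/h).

Stoichiometric O₂ = 4.5 × 59.9 = 269.6 lbmol/h; O₂ fed = 269.6 × 1.289 = 347.4 lbmol/h.
N₂ fed = 347.4 × 79/21 = 1307 lbmol/h.
Fuel reacted = 0.865 × 59.9 → ξ = 51.81 lbmol/h.
Outlet (n = n₀ + ν ξ):
  C₃H₆: 59.9 − 1(51.81) = 8.087
  O₂: 347.4 − 4.5(51.81) = 114.3
  N₂: 1307 (inert)
  CO₂: 0 + 3(51.81) = 155.4
  H₂O: 0 + 3(51.81) = 155.4
Total out = 8.087 + 114.3 + 1307 + 155.4 + 155.4 = 1740 lbmol/h.

1740 lbmol/h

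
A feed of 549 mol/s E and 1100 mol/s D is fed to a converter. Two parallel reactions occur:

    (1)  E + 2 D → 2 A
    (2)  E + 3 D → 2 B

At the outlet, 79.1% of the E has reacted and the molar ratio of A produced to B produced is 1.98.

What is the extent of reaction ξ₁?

ξ₁ = 289 mol/s

Conversion of E: E consumed = 0.791 × 549 = 434.3 mol/s = 1ξ₁ + 1ξ₂.
Selectivity: 2ξ₁ / (2ξ₂) = 1.98 → ξ₁ = 1.98 ξ₂.
Substitute: (1·1.98 + 1) ξ₂ = 434.3 → ξ₂ = 145.7 mol/s, ξ₁ = 288.5 mol/s.
Outlet amounts (n = n₀ + Σ ν·ξ):
  E: 549 − 1(288.5) − 1(145.7) = 114.7
  D: 1100 − 2(288.5) − 3(145.7) = 85.76
  A: 0 + 2(288.5) = 577.1
  B: 0 + 2(145.7) = 291.4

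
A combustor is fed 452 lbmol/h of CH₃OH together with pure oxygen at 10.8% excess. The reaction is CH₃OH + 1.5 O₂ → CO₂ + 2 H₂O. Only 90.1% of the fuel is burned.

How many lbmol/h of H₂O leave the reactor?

815 lbmol/h

Stoichiometric O₂ = 1.5 × 452 = 678 lbmol/h; O₂ fed = 678 × 1.108 = 751.2 lbmol/h.
Fuel reacted = 0.901 × 452 → ξ = 407.3 lbmol/h.
Outlet (n = n₀ + ν ξ):
  CH₃OH: 452 − 1(407.3) = 44.75
  O₂: 751.2 − 1.5(407.3) = 140.3
  CO₂: 0 + 1(407.3) = 407.3
  H₂O: 0 + 2(407.3) = 814.5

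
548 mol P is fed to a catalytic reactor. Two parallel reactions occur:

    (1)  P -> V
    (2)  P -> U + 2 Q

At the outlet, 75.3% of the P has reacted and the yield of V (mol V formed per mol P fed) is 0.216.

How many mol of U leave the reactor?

Yield of V: 1ξ₁ / 548 = 0.216 → ξ₁ = 118.4 mol.
Conversion of P: 1ξ₁ + 1ξ₂ = 0.753 × 548 = 412.6 → ξ₂ = 294.3 mol.
Outlet amounts (n = n₀ + Σ ν·ξ):
  P: 548 − 1(118.4) − 1(294.3) = 135.4
  V: 0 + 1(118.4) = 118.4
  U: 0 + 1(294.3) = 294.3
  Q: 0 + 2(294.3) = 588.6

294 mol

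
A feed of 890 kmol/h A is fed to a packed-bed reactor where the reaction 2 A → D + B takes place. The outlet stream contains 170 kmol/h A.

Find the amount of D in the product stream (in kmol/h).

360 kmol/h

For A: n = n₀ − 2ξ → 170 = 890 − 2ξ, giving ξ = 360 kmol/h.
Outlet amounts (n = n₀ + ν ξ):
  A: 890 − 2(360) = 170
  D: 0 + 1(360) = 360
  B: 0 + 1(360) = 360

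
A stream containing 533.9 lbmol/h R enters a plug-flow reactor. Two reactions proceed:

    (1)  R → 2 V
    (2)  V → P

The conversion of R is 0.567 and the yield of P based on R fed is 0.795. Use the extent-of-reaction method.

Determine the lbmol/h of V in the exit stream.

Conversion of R: R consumed = 1ξ₁ = 0.567 × 533.9 → ξ₁ = 302.7 lbmol/h.
Yield of P: 1ξ₂ / 533.9 = 0.795 → ξ₂ = 424.5 lbmol/h.
Outlet amounts (n = n₀ + Σ ν·ξ):
  R: 533.9 − 1(302.7) = 231.2
  V: 0 + 2(302.7) − 1(424.5) = 181
  P: 0 + 1(424.5) = 424.5

181 lbmol/h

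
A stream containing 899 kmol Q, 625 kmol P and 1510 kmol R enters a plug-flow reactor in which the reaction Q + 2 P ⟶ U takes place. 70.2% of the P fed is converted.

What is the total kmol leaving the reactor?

P reacted = 0.702 × 625 = 438.8 kmol; ν_P = −2, so ξ = 438.8/2 = 219.4 kmol.
Outlet amounts (n = n₀ + ν ξ):
  Q: 899 − 1(219.4) = 679.6
  P: 625 − 2(219.4) = 186.2
  U: 0 + 1(219.4) = 219.4
  R: 1510 (inert)
Total out = 679.6 + 186.2 + 219.4 + 1510 = 2595 kmol.

2600 kmol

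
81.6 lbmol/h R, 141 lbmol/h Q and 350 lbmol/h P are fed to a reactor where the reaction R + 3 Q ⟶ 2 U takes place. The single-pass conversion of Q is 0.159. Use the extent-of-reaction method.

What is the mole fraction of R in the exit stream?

0.133

Q reacted = 0.159 × 141 = 22.42 lbmol/h; ν_Q = −3, so ξ = 22.42/3 = 7.473 lbmol/h.
Outlet amounts (n = n₀ + ν ξ):
  R: 81.6 − 1(7.473) = 74.13
  Q: 141 − 3(7.473) = 118.6
  U: 0 + 2(7.473) = 14.95
  P: 350 (inert)
Total out = 557.7 lbmol/h; y_R = 74.13 / 557.7 = 0.1329.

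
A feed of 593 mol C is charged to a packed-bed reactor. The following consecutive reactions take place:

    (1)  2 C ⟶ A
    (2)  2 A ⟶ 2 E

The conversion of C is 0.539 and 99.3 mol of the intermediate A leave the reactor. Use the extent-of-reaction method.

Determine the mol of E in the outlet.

Conversion of C: C consumed = 2ξ₁ = 0.539 × 593 → ξ₁ = 159.8 mol.
A balance: n_A = 0 + 1ξ₁ − 2ξ₂ = 99.3 → ξ₂ = (1·159.8 − 99.3)/2 = 30.26 mol.
Outlet amounts (n = n₀ + Σ ν·ξ):
  C: 593 − 2(159.8) = 273.4
  A: 0 + 1(159.8) − 2(30.26) = 99.3
  E: 0 + 2(30.26) = 60.51

60.5 mol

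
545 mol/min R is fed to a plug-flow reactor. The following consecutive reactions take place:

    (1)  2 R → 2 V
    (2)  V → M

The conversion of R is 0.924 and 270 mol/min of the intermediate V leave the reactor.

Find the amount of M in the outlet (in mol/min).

234 mol/min

Conversion of R: R consumed = 2ξ₁ = 0.924 × 545 → ξ₁ = 251.8 mol/min.
V balance: n_V = 0 + 2ξ₁ − 1ξ₂ = 270 → ξ₂ = (2·251.8 − 270)/1 = 233.6 mol/min.
Outlet amounts (n = n₀ + Σ ν·ξ):
  R: 545 − 2(251.8) = 41.42
  V: 0 + 2(251.8) − 1(233.6) = 270
  M: 0 + 1(233.6) = 233.6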